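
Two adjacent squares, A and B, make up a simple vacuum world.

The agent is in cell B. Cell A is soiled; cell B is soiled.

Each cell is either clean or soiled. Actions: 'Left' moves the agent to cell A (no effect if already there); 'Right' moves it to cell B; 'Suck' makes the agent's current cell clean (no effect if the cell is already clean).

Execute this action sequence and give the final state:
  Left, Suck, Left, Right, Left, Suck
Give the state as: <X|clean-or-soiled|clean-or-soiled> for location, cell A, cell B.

<A|clean|soiled>

1) do Left; now <A|soiled|soiled>
2) do Suck; now <A|clean|soiled>
3) do Left; now <A|clean|soiled>
4) do Right; now <B|clean|soiled>
5) do Left; now <A|clean|soiled>
6) do Suck; now <A|clean|soiled>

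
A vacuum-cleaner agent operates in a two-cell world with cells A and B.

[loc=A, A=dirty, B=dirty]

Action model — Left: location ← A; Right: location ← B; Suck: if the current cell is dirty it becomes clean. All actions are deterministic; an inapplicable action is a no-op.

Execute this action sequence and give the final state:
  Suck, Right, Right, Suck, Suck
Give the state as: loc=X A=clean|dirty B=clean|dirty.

[1] after Suck: loc=A A=clean B=dirty
[2] after Right: loc=B A=clean B=dirty
[3] after Right: loc=B A=clean B=dirty
[4] after Suck: loc=B A=clean B=clean
[5] after Suck: loc=B A=clean B=clean

loc=B A=clean B=clean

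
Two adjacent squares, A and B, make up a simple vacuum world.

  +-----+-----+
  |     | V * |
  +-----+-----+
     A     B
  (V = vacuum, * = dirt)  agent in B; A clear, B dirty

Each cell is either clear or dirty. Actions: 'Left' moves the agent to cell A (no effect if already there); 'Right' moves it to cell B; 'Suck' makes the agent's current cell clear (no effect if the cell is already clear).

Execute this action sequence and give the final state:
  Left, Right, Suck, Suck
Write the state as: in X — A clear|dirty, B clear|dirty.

in B — A clear, B clear

1. Left → in A — A clear, B dirty
2. Right → in B — A clear, B dirty
3. Suck → in B — A clear, B clear
4. Suck → in B — A clear, B clear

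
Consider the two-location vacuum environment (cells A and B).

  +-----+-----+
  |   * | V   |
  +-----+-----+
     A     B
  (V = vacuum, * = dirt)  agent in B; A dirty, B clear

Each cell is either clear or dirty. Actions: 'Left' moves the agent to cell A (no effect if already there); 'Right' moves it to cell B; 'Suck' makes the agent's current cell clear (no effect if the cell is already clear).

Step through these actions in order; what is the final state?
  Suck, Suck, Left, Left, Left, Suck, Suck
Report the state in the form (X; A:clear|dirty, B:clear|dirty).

Suck (#1): (B; A:dirty, B:clear)
Suck (#2): (B; A:dirty, B:clear)
Left (#3): (A; A:dirty, B:clear)
Left (#4): (A; A:dirty, B:clear)
Left (#5): (A; A:dirty, B:clear)
Suck (#6): (A; A:clear, B:clear)
Suck (#7): (A; A:clear, B:clear)

(A; A:clear, B:clear)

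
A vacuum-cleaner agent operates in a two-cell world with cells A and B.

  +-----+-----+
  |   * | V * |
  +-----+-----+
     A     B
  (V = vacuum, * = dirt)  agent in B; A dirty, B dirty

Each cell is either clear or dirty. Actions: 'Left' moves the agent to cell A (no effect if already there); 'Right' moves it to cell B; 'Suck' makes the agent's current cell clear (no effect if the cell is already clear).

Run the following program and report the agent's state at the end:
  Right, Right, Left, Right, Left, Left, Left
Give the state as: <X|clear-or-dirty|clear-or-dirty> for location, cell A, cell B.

<A|dirty|dirty>

t=1 Right ⇒ <B|dirty|dirty>
t=2 Right ⇒ <B|dirty|dirty>
t=3 Left ⇒ <A|dirty|dirty>
t=4 Right ⇒ <B|dirty|dirty>
t=5 Left ⇒ <A|dirty|dirty>
t=6 Left ⇒ <A|dirty|dirty>
t=7 Left ⇒ <A|dirty|dirty>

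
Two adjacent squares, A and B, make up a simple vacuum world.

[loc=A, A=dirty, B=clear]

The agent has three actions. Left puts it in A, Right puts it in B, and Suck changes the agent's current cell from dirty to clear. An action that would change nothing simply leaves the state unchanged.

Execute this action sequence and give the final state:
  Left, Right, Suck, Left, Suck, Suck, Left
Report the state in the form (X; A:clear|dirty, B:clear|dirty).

1) do Left; now (A; A:dirty, B:clear)
2) do Right; now (B; A:dirty, B:clear)
3) do Suck; now (B; A:dirty, B:clear)
4) do Left; now (A; A:dirty, B:clear)
5) do Suck; now (A; A:clear, B:clear)
6) do Suck; now (A; A:clear, B:clear)
7) do Left; now (A; A:clear, B:clear)

(A; A:clear, B:clear)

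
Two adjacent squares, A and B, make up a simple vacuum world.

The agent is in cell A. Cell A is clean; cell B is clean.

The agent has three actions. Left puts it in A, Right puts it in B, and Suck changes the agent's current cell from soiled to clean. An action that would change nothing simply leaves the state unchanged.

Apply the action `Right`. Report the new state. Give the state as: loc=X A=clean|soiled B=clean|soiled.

start: loc=A A=clean B=clean
1. Right → loc=B A=clean B=clean

loc=B A=clean B=clean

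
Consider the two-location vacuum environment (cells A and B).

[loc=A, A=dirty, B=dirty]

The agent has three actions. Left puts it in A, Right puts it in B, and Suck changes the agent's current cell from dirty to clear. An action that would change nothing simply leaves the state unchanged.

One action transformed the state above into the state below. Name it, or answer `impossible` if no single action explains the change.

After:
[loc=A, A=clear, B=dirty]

try  Left: <A|dirty|dirty>
try Right: <B|dirty|dirty>
try  Suck: <A|clear|dirty>  ← match

Suck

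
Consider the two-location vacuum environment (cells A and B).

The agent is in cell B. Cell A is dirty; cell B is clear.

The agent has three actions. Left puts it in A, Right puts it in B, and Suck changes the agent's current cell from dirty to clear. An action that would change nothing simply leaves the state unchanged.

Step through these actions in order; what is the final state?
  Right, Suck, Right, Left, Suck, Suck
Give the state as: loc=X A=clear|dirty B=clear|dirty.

step 1/6 (Right): loc=B A=dirty B=clear
step 2/6 (Suck): loc=B A=dirty B=clear
step 3/6 (Right): loc=B A=dirty B=clear
step 4/6 (Left): loc=A A=dirty B=clear
step 5/6 (Suck): loc=A A=clear B=clear
step 6/6 (Suck): loc=A A=clear B=clear

loc=A A=clear B=clear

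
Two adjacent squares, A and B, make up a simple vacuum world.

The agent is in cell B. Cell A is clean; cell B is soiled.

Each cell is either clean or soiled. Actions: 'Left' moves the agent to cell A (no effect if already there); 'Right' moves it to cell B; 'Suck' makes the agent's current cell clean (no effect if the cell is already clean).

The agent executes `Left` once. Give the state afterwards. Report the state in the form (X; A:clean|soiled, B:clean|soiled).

(A; A:clean, B:soiled)

start: (B; A:clean, B:soiled)
Left (#1): (A; A:clean, B:soiled)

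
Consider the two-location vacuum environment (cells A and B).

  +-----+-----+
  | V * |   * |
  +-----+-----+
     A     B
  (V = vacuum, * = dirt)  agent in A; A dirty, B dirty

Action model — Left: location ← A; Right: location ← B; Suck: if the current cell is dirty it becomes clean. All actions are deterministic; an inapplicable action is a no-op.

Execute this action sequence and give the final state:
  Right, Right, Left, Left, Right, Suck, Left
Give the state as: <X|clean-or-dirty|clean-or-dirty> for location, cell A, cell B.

<A|dirty|clean>

t=1 Right ⇒ <B|dirty|dirty>
t=2 Right ⇒ <B|dirty|dirty>
t=3 Left ⇒ <A|dirty|dirty>
t=4 Left ⇒ <A|dirty|dirty>
t=5 Right ⇒ <B|dirty|dirty>
t=6 Suck ⇒ <B|dirty|clean>
t=7 Left ⇒ <A|dirty|clean>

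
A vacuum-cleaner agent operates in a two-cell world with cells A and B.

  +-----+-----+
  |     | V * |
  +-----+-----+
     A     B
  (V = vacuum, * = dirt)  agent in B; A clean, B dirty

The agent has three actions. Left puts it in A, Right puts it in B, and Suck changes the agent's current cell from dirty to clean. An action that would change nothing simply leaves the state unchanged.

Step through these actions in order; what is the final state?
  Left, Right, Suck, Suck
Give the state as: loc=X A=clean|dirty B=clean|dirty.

1. Left → loc=A A=clean B=dirty
2. Right → loc=B A=clean B=dirty
3. Suck → loc=B A=clean B=clean
4. Suck → loc=B A=clean B=clean

loc=B A=clean B=clean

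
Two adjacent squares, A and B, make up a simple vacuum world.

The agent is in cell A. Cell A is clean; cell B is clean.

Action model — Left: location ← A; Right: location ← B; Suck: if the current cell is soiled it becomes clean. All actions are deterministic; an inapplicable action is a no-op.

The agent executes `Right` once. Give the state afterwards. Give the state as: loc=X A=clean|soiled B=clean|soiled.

loc=B A=clean B=clean

start: loc=A A=clean B=clean
t=1 Right ⇒ loc=B A=clean B=clean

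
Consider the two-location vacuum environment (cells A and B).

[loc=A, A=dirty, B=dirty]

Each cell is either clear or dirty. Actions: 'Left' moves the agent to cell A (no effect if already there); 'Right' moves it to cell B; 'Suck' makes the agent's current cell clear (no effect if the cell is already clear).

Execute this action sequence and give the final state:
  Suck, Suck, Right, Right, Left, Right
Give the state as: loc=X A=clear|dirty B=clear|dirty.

loc=B A=clear B=dirty

t=1 Suck ⇒ loc=A A=clear B=dirty
t=2 Suck ⇒ loc=A A=clear B=dirty
t=3 Right ⇒ loc=B A=clear B=dirty
t=4 Right ⇒ loc=B A=clear B=dirty
t=5 Left ⇒ loc=A A=clear B=dirty
t=6 Right ⇒ loc=B A=clear B=dirty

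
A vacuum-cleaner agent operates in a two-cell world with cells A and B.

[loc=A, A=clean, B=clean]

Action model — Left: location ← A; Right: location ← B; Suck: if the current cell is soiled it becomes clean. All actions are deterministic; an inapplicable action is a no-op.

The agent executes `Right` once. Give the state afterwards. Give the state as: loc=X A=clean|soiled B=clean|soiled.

start: loc=A A=clean B=clean
[1] after Right: loc=B A=clean B=clean

loc=B A=clean B=clean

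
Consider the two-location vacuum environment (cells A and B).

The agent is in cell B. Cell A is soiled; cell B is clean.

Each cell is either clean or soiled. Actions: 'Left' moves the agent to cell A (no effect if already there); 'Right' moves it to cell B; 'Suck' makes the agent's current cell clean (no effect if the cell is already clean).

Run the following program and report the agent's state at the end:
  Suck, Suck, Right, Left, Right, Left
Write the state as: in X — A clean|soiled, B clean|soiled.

step 1/6 (Suck): in B — A soiled, B clean
step 2/6 (Suck): in B — A soiled, B clean
step 3/6 (Right): in B — A soiled, B clean
step 4/6 (Left): in A — A soiled, B clean
step 5/6 (Right): in B — A soiled, B clean
step 6/6 (Left): in A — A soiled, B clean

in A — A soiled, B clean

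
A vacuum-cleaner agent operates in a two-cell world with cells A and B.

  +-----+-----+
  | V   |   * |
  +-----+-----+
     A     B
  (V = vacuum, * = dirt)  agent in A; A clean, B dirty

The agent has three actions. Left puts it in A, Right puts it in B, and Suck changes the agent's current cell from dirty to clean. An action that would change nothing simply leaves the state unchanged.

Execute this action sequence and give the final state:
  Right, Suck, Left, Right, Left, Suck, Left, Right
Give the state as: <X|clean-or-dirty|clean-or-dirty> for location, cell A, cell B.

t=1 Right ⇒ <B|clean|dirty>
t=2 Suck ⇒ <B|clean|clean>
t=3 Left ⇒ <A|clean|clean>
t=4 Right ⇒ <B|clean|clean>
t=5 Left ⇒ <A|clean|clean>
t=6 Suck ⇒ <A|clean|clean>
t=7 Left ⇒ <A|clean|clean>
t=8 Right ⇒ <B|clean|clean>

<B|clean|clean>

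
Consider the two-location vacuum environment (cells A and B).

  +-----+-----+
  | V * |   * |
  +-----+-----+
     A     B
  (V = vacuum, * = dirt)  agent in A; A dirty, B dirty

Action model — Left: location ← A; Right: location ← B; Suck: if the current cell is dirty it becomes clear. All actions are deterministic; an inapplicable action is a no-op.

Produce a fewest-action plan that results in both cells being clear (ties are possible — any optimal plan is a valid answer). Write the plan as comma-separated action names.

1. Suck → (A; A:clear, B:dirty)
2. Right → (B; A:clear, B:dirty)
3. Suck → (B; A:clear, B:clear)
min 3: Suck A + move + Suck B

Suck, Right, Suck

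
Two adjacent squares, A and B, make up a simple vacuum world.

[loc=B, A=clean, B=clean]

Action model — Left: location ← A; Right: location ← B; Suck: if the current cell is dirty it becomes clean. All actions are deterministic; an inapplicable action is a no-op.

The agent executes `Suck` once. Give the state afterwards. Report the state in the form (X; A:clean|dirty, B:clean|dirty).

(B; A:clean, B:clean)

start: (B; A:clean, B:clean)
t=1 Suck ⇒ (B; A:clean, B:clean)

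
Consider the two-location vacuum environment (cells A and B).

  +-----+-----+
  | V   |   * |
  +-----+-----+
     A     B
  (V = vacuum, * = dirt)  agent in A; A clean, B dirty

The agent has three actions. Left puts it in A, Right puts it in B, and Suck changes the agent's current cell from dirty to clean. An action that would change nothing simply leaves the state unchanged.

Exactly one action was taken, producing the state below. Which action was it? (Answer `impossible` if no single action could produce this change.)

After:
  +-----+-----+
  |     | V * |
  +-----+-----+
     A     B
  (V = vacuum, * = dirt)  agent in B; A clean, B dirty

try  Left: (A; A:clean, B:dirty)
try Right: (B; A:clean, B:dirty)  ← match
try  Suck: (A; A:clean, B:dirty)

Right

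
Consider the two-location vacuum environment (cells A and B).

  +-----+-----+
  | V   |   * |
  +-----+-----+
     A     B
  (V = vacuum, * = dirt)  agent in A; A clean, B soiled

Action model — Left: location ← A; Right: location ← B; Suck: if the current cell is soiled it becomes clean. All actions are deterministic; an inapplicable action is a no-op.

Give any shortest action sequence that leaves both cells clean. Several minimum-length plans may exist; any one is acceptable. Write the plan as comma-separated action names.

Right, Suck

Right (#1): <B|clean|soiled>
Suck (#2): <B|clean|clean>
min 2: go B then Suck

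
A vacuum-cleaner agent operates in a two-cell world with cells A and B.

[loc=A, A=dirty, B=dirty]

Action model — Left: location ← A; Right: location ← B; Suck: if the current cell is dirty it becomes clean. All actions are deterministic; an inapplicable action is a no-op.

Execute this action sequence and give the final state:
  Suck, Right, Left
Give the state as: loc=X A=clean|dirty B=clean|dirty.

1) do Suck; now loc=A A=clean B=dirty
2) do Right; now loc=B A=clean B=dirty
3) do Left; now loc=A A=clean B=dirty

loc=A A=clean B=dirty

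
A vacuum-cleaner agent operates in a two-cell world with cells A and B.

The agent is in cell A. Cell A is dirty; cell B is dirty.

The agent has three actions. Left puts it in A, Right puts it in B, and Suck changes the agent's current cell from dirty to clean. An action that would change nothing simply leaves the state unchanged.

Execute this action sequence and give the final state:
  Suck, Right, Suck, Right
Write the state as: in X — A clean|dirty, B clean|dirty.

[1] after Suck: in A — A clean, B dirty
[2] after Right: in B — A clean, B dirty
[3] after Suck: in B — A clean, B clean
[4] after Right: in B — A clean, B clean

in B — A clean, B clean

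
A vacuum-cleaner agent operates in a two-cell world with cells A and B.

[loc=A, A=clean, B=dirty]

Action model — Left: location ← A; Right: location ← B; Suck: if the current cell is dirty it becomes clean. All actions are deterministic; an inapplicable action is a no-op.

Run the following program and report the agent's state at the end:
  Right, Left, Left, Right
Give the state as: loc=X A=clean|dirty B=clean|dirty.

1) do Right; now loc=B A=clean B=dirty
2) do Left; now loc=A A=clean B=dirty
3) do Left; now loc=A A=clean B=dirty
4) do Right; now loc=B A=clean B=dirty

loc=B A=clean B=dirty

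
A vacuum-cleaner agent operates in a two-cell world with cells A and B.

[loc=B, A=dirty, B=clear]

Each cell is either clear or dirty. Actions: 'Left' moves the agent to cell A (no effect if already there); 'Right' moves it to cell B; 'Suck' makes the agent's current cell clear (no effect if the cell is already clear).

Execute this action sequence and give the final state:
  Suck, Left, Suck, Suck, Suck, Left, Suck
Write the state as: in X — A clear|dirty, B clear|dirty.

in A — A clear, B clear

Suck (#1): in B — A dirty, B clear
Left (#2): in A — A dirty, B clear
Suck (#3): in A — A clear, B clear
Suck (#4): in A — A clear, B clear
Suck (#5): in A — A clear, B clear
Left (#6): in A — A clear, B clear
Suck (#7): in A — A clear, B clear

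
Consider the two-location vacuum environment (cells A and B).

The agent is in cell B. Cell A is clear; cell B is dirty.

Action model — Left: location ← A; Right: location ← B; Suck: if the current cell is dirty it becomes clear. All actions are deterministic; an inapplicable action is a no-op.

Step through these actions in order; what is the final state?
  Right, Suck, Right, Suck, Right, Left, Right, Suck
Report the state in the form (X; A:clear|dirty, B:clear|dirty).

(B; A:clear, B:clear)

step 1/8 (Right): (B; A:clear, B:dirty)
step 2/8 (Suck): (B; A:clear, B:clear)
step 3/8 (Right): (B; A:clear, B:clear)
step 4/8 (Suck): (B; A:clear, B:clear)
step 5/8 (Right): (B; A:clear, B:clear)
step 6/8 (Left): (A; A:clear, B:clear)
step 7/8 (Right): (B; A:clear, B:clear)
step 8/8 (Suck): (B; A:clear, B:clear)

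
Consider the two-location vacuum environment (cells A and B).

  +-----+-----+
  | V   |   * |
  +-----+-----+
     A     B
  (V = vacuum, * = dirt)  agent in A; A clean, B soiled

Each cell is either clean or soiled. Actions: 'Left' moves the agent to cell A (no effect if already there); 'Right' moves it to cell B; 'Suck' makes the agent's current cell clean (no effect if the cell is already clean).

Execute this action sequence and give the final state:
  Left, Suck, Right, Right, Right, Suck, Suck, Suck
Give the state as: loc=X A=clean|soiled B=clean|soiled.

loc=B A=clean B=clean

t=1 Left ⇒ loc=A A=clean B=soiled
t=2 Suck ⇒ loc=A A=clean B=soiled
t=3 Right ⇒ loc=B A=clean B=soiled
t=4 Right ⇒ loc=B A=clean B=soiled
t=5 Right ⇒ loc=B A=clean B=soiled
t=6 Suck ⇒ loc=B A=clean B=clean
t=7 Suck ⇒ loc=B A=clean B=clean
t=8 Suck ⇒ loc=B A=clean B=clean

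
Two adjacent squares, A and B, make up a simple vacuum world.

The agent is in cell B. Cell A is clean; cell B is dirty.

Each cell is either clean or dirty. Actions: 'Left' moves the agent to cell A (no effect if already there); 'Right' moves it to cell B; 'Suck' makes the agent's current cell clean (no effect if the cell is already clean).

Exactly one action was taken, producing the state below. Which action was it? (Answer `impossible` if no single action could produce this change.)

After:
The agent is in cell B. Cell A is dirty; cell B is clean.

impossible

try  Left: <A|clean|dirty>
try Right: <B|clean|dirty>
try  Suck: <B|clean|clean>
no single action produces the after-state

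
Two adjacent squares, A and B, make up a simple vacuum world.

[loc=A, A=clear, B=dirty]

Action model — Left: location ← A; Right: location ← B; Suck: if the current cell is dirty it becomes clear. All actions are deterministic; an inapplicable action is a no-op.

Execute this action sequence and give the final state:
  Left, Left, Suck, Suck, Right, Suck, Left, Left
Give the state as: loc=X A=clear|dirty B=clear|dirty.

loc=A A=clear B=clear

1) do Left; now loc=A A=clear B=dirty
2) do Left; now loc=A A=clear B=dirty
3) do Suck; now loc=A A=clear B=dirty
4) do Suck; now loc=A A=clear B=dirty
5) do Right; now loc=B A=clear B=dirty
6) do Suck; now loc=B A=clear B=clear
7) do Left; now loc=A A=clear B=clear
8) do Left; now loc=A A=clear B=clear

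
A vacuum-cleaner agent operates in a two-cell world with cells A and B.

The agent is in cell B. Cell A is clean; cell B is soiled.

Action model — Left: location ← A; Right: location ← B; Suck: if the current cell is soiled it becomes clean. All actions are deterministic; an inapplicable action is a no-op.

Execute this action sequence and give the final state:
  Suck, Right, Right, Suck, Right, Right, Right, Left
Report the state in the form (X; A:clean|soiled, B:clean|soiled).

(A; A:clean, B:clean)

1) do Suck; now (B; A:clean, B:clean)
2) do Right; now (B; A:clean, B:clean)
3) do Right; now (B; A:clean, B:clean)
4) do Suck; now (B; A:clean, B:clean)
5) do Right; now (B; A:clean, B:clean)
6) do Right; now (B; A:clean, B:clean)
7) do Right; now (B; A:clean, B:clean)
8) do Left; now (A; A:clean, B:clean)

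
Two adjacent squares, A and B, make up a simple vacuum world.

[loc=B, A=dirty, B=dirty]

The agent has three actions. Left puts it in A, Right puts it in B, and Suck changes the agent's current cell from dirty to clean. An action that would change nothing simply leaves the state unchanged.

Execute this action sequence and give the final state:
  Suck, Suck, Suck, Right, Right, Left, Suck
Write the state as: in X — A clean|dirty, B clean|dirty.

Suck (#1): in B — A dirty, B clean
Suck (#2): in B — A dirty, B clean
Suck (#3): in B — A dirty, B clean
Right (#4): in B — A dirty, B clean
Right (#5): in B — A dirty, B clean
Left (#6): in A — A dirty, B clean
Suck (#7): in A — A clean, B clean

in A — A clean, B clean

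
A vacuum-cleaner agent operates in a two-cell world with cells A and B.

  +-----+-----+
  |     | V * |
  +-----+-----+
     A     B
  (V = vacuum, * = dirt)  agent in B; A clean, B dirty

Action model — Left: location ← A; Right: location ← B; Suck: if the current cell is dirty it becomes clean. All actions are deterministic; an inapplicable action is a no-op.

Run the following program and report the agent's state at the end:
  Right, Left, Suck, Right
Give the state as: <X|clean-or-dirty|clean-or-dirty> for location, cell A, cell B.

<B|clean|dirty>

1. Right → <B|clean|dirty>
2. Left → <A|clean|dirty>
3. Suck → <A|clean|dirty>
4. Right → <B|clean|dirty>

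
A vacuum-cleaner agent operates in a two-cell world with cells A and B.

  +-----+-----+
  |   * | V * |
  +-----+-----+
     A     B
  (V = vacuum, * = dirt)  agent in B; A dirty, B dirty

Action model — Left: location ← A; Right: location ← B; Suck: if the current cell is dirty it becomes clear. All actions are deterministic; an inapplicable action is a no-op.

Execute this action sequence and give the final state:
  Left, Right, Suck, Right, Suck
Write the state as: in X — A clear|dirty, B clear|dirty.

in B — A dirty, B clear

Left (#1): in A — A dirty, B dirty
Right (#2): in B — A dirty, B dirty
Suck (#3): in B — A dirty, B clear
Right (#4): in B — A dirty, B clear
Suck (#5): in B — A dirty, B clear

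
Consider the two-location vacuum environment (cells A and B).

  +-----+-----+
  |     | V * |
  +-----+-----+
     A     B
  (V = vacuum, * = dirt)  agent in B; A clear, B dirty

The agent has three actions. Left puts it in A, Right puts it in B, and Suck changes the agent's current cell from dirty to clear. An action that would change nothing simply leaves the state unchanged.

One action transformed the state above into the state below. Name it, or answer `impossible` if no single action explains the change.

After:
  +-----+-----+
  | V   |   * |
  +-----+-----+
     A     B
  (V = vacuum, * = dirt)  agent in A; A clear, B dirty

try  Left: in A — A clear, B dirty  ← match
try Right: in B — A clear, B dirty
try  Suck: in B — A clear, B clear

Left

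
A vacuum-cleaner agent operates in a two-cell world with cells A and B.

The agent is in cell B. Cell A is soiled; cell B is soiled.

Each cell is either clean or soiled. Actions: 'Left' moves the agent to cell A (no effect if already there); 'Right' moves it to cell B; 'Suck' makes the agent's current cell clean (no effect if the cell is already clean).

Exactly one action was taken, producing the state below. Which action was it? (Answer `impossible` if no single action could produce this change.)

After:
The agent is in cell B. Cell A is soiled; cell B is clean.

Suck

try  Left: <A|soiled|soiled>
try Right: <B|soiled|soiled>
try  Suck: <B|soiled|clean>  ← match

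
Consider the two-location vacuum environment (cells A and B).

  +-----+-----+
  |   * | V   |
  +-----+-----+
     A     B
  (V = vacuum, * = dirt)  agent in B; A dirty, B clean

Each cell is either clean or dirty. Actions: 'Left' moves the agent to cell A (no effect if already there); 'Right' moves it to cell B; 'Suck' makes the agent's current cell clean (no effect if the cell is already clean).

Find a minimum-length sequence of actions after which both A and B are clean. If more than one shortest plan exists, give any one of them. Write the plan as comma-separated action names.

step 1/2 (Left): (A; A:dirty, B:clean)
step 2/2 (Suck): (A; A:clean, B:clean)
min 2: go A then Suck

Left, Suck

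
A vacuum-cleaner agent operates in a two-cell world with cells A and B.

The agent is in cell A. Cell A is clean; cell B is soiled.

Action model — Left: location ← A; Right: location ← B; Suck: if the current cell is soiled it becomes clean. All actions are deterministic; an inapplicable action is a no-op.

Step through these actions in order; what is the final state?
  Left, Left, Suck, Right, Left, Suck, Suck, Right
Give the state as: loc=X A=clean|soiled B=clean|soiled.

t=1 Left ⇒ loc=A A=clean B=soiled
t=2 Left ⇒ loc=A A=clean B=soiled
t=3 Suck ⇒ loc=A A=clean B=soiled
t=4 Right ⇒ loc=B A=clean B=soiled
t=5 Left ⇒ loc=A A=clean B=soiled
t=6 Suck ⇒ loc=A A=clean B=soiled
t=7 Suck ⇒ loc=A A=clean B=soiled
t=8 Right ⇒ loc=B A=clean B=soiled

loc=B A=clean B=soiled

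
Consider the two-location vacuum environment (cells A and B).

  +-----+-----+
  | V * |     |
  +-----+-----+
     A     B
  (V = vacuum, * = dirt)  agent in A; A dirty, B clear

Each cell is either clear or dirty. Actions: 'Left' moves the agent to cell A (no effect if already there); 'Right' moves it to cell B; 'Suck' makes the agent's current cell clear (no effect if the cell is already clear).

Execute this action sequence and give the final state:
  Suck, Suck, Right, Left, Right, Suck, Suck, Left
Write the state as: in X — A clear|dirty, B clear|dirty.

[1] after Suck: in A — A clear, B clear
[2] after Suck: in A — A clear, B clear
[3] after Right: in B — A clear, B clear
[4] after Left: in A — A clear, B clear
[5] after Right: in B — A clear, B clear
[6] after Suck: in B — A clear, B clear
[7] after Suck: in B — A clear, B clear
[8] after Left: in A — A clear, B clear

in A — A clear, B clear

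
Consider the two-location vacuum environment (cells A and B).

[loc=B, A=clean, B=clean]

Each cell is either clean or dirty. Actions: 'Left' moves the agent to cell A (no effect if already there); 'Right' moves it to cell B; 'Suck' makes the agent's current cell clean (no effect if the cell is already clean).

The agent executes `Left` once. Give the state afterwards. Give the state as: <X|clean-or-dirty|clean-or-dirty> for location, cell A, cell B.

<A|clean|clean>

start: <B|clean|clean>
[1] after Left: <A|clean|clean>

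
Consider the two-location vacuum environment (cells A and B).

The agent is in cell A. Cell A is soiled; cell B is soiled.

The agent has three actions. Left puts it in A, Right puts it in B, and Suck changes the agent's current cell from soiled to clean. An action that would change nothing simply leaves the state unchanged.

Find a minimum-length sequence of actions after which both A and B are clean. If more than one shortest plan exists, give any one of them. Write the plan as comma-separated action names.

step 1/3 (Suck): loc=A A=clean B=soiled
step 2/3 (Right): loc=B A=clean B=soiled
step 3/3 (Suck): loc=B A=clean B=clean
min 3: Suck A + move + Suck B

Suck, Right, Suck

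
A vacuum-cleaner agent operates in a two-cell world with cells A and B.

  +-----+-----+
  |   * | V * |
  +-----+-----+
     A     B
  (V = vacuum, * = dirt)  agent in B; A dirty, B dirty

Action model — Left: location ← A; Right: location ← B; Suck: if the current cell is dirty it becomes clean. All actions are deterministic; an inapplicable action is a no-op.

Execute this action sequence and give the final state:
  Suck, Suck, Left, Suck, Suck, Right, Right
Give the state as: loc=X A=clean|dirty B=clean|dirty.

loc=B A=clean B=clean

[1] after Suck: loc=B A=dirty B=clean
[2] after Suck: loc=B A=dirty B=clean
[3] after Left: loc=A A=dirty B=clean
[4] after Suck: loc=A A=clean B=clean
[5] after Suck: loc=A A=clean B=clean
[6] after Right: loc=B A=clean B=clean
[7] after Right: loc=B A=clean B=clean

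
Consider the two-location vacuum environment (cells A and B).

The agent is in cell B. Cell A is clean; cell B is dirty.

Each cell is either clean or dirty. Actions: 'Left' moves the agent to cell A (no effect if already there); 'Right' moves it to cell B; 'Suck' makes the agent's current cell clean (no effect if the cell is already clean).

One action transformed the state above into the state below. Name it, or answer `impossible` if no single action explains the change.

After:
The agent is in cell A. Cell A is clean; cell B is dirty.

Left

try  Left: (A; A:clean, B:dirty)  ← match
try Right: (B; A:clean, B:dirty)
try  Suck: (B; A:clean, B:clean)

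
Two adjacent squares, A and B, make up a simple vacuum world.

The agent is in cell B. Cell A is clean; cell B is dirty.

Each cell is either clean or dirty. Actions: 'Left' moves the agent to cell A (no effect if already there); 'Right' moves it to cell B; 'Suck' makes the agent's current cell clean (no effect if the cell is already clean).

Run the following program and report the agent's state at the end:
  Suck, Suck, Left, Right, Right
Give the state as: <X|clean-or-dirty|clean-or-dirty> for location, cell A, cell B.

<B|clean|clean>

step 1/5 (Suck): <B|clean|clean>
step 2/5 (Suck): <B|clean|clean>
step 3/5 (Left): <A|clean|clean>
step 4/5 (Right): <B|clean|clean>
step 5/5 (Right): <B|clean|clean>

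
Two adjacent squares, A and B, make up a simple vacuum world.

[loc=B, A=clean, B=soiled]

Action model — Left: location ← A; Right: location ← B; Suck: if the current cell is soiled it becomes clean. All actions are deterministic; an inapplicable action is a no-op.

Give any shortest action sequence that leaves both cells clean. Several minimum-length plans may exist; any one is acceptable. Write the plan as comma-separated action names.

Suck

Suck (#1): in B — A clean, B clean
min 1: B is soiled, one Suck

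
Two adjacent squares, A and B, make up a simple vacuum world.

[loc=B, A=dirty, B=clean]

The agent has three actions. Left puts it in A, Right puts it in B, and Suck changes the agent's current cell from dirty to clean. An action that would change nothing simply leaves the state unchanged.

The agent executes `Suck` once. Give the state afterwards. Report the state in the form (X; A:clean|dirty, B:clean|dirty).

(B; A:dirty, B:clean)

start: (B; A:dirty, B:clean)
[1] after Suck: (B; A:dirty, B:clean)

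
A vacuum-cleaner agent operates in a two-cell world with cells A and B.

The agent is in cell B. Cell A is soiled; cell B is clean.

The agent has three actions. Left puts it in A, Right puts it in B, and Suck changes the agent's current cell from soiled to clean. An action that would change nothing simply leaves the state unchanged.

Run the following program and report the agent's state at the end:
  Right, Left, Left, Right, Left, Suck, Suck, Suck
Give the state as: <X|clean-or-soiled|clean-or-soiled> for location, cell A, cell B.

<A|clean|clean>

t=1 Right ⇒ <B|soiled|clean>
t=2 Left ⇒ <A|soiled|clean>
t=3 Left ⇒ <A|soiled|clean>
t=4 Right ⇒ <B|soiled|clean>
t=5 Left ⇒ <A|soiled|clean>
t=6 Suck ⇒ <A|clean|clean>
t=7 Suck ⇒ <A|clean|clean>
t=8 Suck ⇒ <A|clean|clean>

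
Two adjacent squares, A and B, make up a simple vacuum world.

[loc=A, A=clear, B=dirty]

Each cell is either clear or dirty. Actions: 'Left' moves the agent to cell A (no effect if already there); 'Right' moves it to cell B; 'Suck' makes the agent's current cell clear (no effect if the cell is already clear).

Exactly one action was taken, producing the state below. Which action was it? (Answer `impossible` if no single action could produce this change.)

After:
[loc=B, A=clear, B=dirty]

Right

try  Left: (A; A:clear, B:dirty)
try Right: (B; A:clear, B:dirty)  ← match
try  Suck: (A; A:clear, B:dirty)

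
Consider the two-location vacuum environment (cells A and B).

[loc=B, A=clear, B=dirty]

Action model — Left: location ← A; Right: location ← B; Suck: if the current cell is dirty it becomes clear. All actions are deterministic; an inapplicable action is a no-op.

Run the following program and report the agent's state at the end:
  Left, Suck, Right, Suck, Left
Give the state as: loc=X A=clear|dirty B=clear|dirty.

t=1 Left ⇒ loc=A A=clear B=dirty
t=2 Suck ⇒ loc=A A=clear B=dirty
t=3 Right ⇒ loc=B A=clear B=dirty
t=4 Suck ⇒ loc=B A=clear B=clear
t=5 Left ⇒ loc=A A=clear B=clear

loc=A A=clear B=clear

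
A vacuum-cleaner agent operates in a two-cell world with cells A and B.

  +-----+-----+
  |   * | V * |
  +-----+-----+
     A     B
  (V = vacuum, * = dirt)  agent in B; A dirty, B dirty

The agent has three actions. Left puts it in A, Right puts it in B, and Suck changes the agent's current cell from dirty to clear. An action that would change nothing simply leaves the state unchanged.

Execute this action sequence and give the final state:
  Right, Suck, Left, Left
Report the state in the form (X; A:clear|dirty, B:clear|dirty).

step 1/4 (Right): (B; A:dirty, B:dirty)
step 2/4 (Suck): (B; A:dirty, B:clear)
step 3/4 (Left): (A; A:dirty, B:clear)
step 4/4 (Left): (A; A:dirty, B:clear)

(A; A:dirty, B:clear)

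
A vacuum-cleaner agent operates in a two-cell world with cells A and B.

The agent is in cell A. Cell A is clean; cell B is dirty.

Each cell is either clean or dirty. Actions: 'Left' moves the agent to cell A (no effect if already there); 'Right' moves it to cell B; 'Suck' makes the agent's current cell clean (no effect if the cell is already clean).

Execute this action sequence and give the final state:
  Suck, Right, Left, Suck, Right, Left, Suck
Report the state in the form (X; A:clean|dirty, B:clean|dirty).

[1] after Suck: (A; A:clean, B:dirty)
[2] after Right: (B; A:clean, B:dirty)
[3] after Left: (A; A:clean, B:dirty)
[4] after Suck: (A; A:clean, B:dirty)
[5] after Right: (B; A:clean, B:dirty)
[6] after Left: (A; A:clean, B:dirty)
[7] after Suck: (A; A:clean, B:dirty)

(A; A:clean, B:dirty)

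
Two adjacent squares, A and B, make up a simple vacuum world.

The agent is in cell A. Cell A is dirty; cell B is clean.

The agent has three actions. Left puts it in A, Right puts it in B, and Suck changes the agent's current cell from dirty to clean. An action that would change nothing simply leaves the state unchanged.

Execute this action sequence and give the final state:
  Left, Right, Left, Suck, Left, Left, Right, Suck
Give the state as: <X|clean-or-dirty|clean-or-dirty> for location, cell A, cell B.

<B|clean|clean>

step 1/8 (Left): <A|dirty|clean>
step 2/8 (Right): <B|dirty|clean>
step 3/8 (Left): <A|dirty|clean>
step 4/8 (Suck): <A|clean|clean>
step 5/8 (Left): <A|clean|clean>
step 6/8 (Left): <A|clean|clean>
step 7/8 (Right): <B|clean|clean>
step 8/8 (Suck): <B|clean|clean>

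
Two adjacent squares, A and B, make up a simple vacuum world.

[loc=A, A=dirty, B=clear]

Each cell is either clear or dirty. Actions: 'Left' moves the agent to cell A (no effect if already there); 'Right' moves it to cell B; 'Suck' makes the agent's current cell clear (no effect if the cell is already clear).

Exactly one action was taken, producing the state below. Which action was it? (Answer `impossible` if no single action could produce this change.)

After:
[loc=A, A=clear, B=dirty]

try  Left: <A|dirty|clear>
try Right: <B|dirty|clear>
try  Suck: <A|clear|clear>
no single action produces the after-state

impossible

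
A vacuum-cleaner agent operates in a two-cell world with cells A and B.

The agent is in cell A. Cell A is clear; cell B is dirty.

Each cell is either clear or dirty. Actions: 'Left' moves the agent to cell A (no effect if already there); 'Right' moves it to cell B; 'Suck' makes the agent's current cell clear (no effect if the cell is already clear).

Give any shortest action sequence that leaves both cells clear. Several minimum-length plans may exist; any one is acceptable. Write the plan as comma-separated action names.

Right, Suck

1. Right → (B; A:clear, B:dirty)
2. Suck → (B; A:clear, B:clear)
min 2: go B then Suck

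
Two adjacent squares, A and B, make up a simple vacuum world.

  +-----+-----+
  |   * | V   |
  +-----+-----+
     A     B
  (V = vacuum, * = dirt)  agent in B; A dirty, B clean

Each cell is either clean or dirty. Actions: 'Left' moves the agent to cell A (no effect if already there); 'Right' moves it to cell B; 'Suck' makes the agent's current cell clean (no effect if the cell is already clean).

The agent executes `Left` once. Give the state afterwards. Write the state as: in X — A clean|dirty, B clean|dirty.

in A — A dirty, B clean

start: in B — A dirty, B clean
1) do Left; now in A — A dirty, B clean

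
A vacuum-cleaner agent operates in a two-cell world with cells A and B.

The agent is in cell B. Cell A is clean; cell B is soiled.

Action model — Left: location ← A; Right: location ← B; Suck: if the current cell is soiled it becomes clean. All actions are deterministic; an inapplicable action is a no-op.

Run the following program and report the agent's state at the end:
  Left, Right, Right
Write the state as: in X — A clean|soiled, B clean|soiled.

in B — A clean, B soiled

1. Left → in A — A clean, B soiled
2. Right → in B — A clean, B soiled
3. Right → in B — A clean, B soiled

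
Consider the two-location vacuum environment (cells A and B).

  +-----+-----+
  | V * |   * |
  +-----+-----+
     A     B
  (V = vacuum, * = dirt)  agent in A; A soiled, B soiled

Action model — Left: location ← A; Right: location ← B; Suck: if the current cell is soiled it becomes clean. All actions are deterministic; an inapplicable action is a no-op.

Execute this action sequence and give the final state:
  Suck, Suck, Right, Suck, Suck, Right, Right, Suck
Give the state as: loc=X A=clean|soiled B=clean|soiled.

step 1/8 (Suck): loc=A A=clean B=soiled
step 2/8 (Suck): loc=A A=clean B=soiled
step 3/8 (Right): loc=B A=clean B=soiled
step 4/8 (Suck): loc=B A=clean B=clean
step 5/8 (Suck): loc=B A=clean B=clean
step 6/8 (Right): loc=B A=clean B=clean
step 7/8 (Right): loc=B A=clean B=clean
step 8/8 (Suck): loc=B A=clean B=clean

loc=B A=clean B=clean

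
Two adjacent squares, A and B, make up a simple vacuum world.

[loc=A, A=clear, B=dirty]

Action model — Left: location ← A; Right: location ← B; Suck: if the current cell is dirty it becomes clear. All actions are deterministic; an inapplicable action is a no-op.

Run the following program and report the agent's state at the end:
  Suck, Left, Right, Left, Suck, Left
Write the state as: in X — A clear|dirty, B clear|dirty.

t=1 Suck ⇒ in A — A clear, B dirty
t=2 Left ⇒ in A — A clear, B dirty
t=3 Right ⇒ in B — A clear, B dirty
t=4 Left ⇒ in A — A clear, B dirty
t=5 Suck ⇒ in A — A clear, B dirty
t=6 Left ⇒ in A — A clear, B dirty

in A — A clear, B dirty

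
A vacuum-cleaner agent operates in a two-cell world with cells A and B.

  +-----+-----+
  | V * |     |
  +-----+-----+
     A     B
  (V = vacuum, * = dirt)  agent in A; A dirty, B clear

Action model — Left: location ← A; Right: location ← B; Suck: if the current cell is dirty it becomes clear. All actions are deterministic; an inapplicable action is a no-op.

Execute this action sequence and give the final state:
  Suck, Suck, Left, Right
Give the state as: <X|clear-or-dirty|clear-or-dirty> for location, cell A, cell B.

[1] after Suck: <A|clear|clear>
[2] after Suck: <A|clear|clear>
[3] after Left: <A|clear|clear>
[4] after Right: <B|clear|clear>

<B|clear|clear>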